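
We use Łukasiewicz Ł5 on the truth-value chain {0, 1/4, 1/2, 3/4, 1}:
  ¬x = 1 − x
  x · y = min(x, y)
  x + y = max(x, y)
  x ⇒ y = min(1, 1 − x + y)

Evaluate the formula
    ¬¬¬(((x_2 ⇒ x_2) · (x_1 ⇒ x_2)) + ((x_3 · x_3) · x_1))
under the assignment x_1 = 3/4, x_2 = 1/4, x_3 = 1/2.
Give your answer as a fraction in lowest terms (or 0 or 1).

1/2

x_2 ⇒ x_2 = 1/4 ⇒ 1/4 = 1
x_1 ⇒ x_2 = 3/4 ⇒ 1/4 = 1/2
(x_2 ⇒ x_2) · (x_1 ⇒ x_2) = 1 · 1/2 = 1/2
x_3 · x_3 = 1/2 · 1/2 = 1/2
(x_3 · x_3) · x_1 = 1/2 · 3/4 = 1/2
((x_2 ⇒ x_2) · (x_1 ⇒ x_2)) + ((x_3 · x_3) · x_1) = 1/2 + 1/2 = 1/2
¬(((x_2 ⇒ x_2) · (x_1 ⇒ x_2)) + ((x_3 · x_3) · x_1)) = ¬1/2 = 1/2
¬¬(((x_2 ⇒ x_2) · (x_1 ⇒ x_2)) + ((x_3 · x_3) · x_1)) = ¬1/2 = 1/2
¬¬¬(((x_2 ⇒ x_2) · (x_1 ⇒ x_2)) + ((x_3 · x_3) · x_1)) = ¬1/2 = 1/2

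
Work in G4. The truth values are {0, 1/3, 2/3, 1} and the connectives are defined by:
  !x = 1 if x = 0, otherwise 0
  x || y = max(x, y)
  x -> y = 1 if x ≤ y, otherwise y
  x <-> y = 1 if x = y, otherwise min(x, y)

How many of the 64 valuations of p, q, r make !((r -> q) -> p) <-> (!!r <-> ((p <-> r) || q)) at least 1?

15

value 1: 15 assignments (counts)
value 2/3: 3 assignments
value 1/3: 3 assignments
value 0: 43 assignments
So 15 of the 64 assignments meet the threshold.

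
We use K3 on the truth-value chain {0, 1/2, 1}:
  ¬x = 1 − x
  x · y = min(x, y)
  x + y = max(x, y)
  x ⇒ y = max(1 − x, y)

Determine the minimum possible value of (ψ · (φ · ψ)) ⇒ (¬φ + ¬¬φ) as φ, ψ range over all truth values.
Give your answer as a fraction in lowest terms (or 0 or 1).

Take φ = 1/2, ψ = 1/2:
φ · ψ = 1/2 · 1/2 = 1/2
ψ · (φ · ψ) = 1/2 · 1/2 = 1/2
¬φ = ¬1/2 = 1/2
¬φ = ¬1/2 = 1/2
¬¬φ = ¬1/2 = 1/2
¬φ + ¬¬φ = 1/2 + 1/2 = 1/2
(ψ · (φ · ψ)) ⇒ (¬φ + ¬¬φ) = 1/2 ⇒ 1/2 = 1/2
No assignment yields a value below 1/2, so this is the minimum.

1/2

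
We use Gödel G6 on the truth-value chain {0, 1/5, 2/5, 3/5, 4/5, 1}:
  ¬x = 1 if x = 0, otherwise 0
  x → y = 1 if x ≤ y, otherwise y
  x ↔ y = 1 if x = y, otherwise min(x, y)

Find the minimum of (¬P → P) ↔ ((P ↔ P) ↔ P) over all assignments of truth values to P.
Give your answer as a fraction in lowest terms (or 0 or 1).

Take P = 1/5:
¬P = ¬1/5 = 0
¬P → P = 0 → 1/5 = 1
P ↔ P = 1/5 ↔ 1/5 = 1
(P ↔ P) ↔ P = 1 ↔ 1/5 = 1/5
(¬P → P) ↔ ((P ↔ P) ↔ P) = 1 ↔ 1/5 = 1/5
No assignment yields a value below 1/5, so this is the minimum.

1/5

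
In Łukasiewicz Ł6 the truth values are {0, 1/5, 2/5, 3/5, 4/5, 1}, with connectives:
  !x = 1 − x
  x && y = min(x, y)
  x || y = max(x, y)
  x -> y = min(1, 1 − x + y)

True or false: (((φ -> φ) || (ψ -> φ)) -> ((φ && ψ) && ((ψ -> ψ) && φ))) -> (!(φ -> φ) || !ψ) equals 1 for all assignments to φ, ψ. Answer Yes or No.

Counterexample: take φ = 1/5, ψ = 1.
φ -> φ = 1/5 -> 1/5 = 1
ψ -> φ = 1 -> 1/5 = 1/5
(φ -> φ) || (ψ -> φ) = 1 || 1/5 = 1
φ && ψ = 1/5 && 1 = 1/5
ψ -> ψ = 1 -> 1 = 1
(ψ -> ψ) && φ = 1 && 1/5 = 1/5
(φ && ψ) && ((ψ -> ψ) && φ) = 1/5 && 1/5 = 1/5
((φ -> φ) || (ψ -> φ)) -> ((φ && ψ) && ((ψ -> ψ) && φ)) = 1 -> 1/5 = 1/5
φ -> φ = 1/5 -> 1/5 = 1
!(φ -> φ) = !1 = 0
!ψ = !1 = 0
!(φ -> φ) || !ψ = 0 || 0 = 0
(((φ -> φ) || (ψ -> φ)) -> ((φ && ψ) && ((ψ -> ψ) && φ))) -> (!(φ -> φ) || !ψ) = 1/5 -> 0 = 4/5
This gives 4/5 ≠ 1.

No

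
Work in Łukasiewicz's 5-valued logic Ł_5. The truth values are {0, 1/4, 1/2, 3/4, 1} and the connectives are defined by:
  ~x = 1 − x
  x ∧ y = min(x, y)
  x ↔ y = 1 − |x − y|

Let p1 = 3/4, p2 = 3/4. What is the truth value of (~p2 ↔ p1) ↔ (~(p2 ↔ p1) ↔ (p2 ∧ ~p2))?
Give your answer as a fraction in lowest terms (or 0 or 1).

3/4

~p2 = ~3/4 = 1/4
~p2 ↔ p1 = 1/4 ↔ 3/4 = 1/2
p2 ↔ p1 = 3/4 ↔ 3/4 = 1
~(p2 ↔ p1) = ~1 = 0
~p2 = ~3/4 = 1/4
p2 ∧ ~p2 = 3/4 ∧ 1/4 = 1/4
~(p2 ↔ p1) ↔ (p2 ∧ ~p2) = 0 ↔ 1/4 = 3/4
(~p2 ↔ p1) ↔ (~(p2 ↔ p1) ↔ (p2 ∧ ~p2)) = 1/2 ↔ 3/4 = 3/4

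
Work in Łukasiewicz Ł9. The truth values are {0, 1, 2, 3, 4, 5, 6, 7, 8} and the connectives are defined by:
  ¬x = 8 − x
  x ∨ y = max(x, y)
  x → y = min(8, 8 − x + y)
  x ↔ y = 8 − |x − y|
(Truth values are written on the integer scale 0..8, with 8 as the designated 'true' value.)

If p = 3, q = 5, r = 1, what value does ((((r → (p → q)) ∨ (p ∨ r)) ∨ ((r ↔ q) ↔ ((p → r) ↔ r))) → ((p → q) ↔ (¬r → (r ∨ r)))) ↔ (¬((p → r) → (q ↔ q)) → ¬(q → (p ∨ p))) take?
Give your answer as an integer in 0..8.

2

p → q = 3 → 5 = 8
r → (p → q) = 1 → 8 = 8
p ∨ r = 3 ∨ 1 = 3
(r → (p → q)) ∨ (p ∨ r) = 8 ∨ 3 = 8
r ↔ q = 1 ↔ 5 = 4
p → r = 3 → 1 = 6
(p → r) ↔ r = 6 ↔ 1 = 3
(r ↔ q) ↔ ((p → r) ↔ r) = 4 ↔ 3 = 7
((r → (p → q)) ∨ (p ∨ r)) ∨ ((r ↔ q) ↔ ((p → r) ↔ r)) = 8 ∨ 7 = 8
p → q = 3 → 5 = 8
¬r = ¬1 = 7
r ∨ r = 1 ∨ 1 = 1
¬r → (r ∨ r) = 7 → 1 = 2
(p → q) ↔ (¬r → (r ∨ r)) = 8 ↔ 2 = 2
(((r → (p → q)) ∨ (p ∨ r)) ∨ ((r ↔ q) ↔ ((p → r) ↔ r))) → ((p → q) ↔ (¬r → (r ∨ r))) = 8 → 2 = 2
p → r = 3 → 1 = 6
q ↔ q = 5 ↔ 5 = 8
(p → r) → (q ↔ q) = 6 → 8 = 8
¬((p → r) → (q ↔ q)) = ¬8 = 0
p ∨ p = 3 ∨ 3 = 3
q → (p ∨ p) = 5 → 3 = 6
¬(q → (p ∨ p)) = ¬6 = 2
¬((p → r) → (q ↔ q)) → ¬(q → (p ∨ p)) = 0 → 2 = 8
((((r → (p → q)) ∨ (p ∨ r)) ∨ ((r ↔ q) ↔ ((p → r) ↔ r))) → ((p → q) ↔ (¬r → (r ∨ r)))) ↔ (¬((p → r) → (q ↔ q)) → ¬(q → (p ∨ p))) = 2 ↔ 8 = 2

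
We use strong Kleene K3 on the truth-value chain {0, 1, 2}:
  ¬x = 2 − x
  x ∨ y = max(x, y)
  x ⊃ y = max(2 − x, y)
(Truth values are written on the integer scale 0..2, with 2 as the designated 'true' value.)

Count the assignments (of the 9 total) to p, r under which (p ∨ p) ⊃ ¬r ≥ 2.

p = 0, r = 0 ↦ 2  ≥
p = 0, r = 1 ↦ 2  ≥
p = 0, r = 2 ↦ 2  ≥
p = 1, r = 0 ↦ 2  ≥
p = 1, r = 1 ↦ 1  <
p = 1, r = 2 ↦ 1  <
p = 2, r = 0 ↦ 2  ≥
p = 2, r = 1 ↦ 1  <
p = 2, r = 2 ↦ 0  <
So 5 of the 9 assignments meet the threshold.

5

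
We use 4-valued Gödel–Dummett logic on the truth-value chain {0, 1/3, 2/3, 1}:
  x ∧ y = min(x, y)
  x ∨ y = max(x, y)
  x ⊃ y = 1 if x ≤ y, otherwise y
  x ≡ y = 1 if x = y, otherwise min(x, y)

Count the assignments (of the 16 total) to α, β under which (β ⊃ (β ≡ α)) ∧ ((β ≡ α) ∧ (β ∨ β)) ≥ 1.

1

α = 0, β = 0 ↦ 0  <
α = 0, β = 1/3 ↦ 0  <
α = 0, β = 2/3 ↦ 0  <
α = 0, β = 1 ↦ 0  <
α = 1/3, β = 0 ↦ 0  <
α = 1/3, β = 1/3 ↦ 1/3  <
α = 1/3, β = 2/3 ↦ 1/3  <
α = 1/3, β = 1 ↦ 1/3  <
α = 2/3, β = 0 ↦ 0  <
α = 2/3, β = 1/3 ↦ 1/3  <
α = 2/3, β = 2/3 ↦ 2/3  <
α = 2/3, β = 1 ↦ 2/3  <
α = 1, β = 0 ↦ 0  <
α = 1, β = 1/3 ↦ 1/3  <
α = 1, β = 2/3 ↦ 2/3  <
α = 1, β = 1 ↦ 1  ≥
So 1 of the 16 assignments meets the threshold.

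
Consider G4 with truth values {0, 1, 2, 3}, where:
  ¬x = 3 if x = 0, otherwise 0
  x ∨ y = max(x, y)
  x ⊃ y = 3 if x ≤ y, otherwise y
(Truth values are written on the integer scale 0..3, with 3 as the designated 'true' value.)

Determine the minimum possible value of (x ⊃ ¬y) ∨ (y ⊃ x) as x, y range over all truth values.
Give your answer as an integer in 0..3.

Take x = 1, y = 2:
¬y = ¬2 = 0
x ⊃ ¬y = 1 ⊃ 0 = 0
y ⊃ x = 2 ⊃ 1 = 1
(x ⊃ ¬y) ∨ (y ⊃ x) = 0 ∨ 1 = 1
No assignment yields a value below 1, so this is the minimum.

1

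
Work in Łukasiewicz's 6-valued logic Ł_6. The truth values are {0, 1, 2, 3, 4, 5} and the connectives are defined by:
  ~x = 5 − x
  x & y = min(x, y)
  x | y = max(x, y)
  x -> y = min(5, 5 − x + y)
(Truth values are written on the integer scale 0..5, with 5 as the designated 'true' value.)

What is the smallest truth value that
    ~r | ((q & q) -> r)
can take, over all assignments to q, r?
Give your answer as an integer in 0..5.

Take q = 4, r = 2:
~r = ~2 = 3
q & q = 4 & 4 = 4
(q & q) -> r = 4 -> 2 = 3
~r | ((q & q) -> r) = 3 | 3 = 3
No assignment yields a value below 3, so this is the minimum.

3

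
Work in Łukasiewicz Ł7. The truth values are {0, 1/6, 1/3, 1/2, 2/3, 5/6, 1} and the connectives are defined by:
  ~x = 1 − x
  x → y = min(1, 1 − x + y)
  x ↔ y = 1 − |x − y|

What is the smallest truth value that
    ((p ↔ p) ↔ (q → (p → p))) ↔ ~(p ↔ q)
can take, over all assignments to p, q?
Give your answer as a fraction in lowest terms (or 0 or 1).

Take p = 0, q = 0:
p ↔ p = 0 ↔ 0 = 1
p → p = 0 → 0 = 1
q → (p → p) = 0 → 1 = 1
(p ↔ p) ↔ (q → (p → p)) = 1 ↔ 1 = 1
p ↔ q = 0 ↔ 0 = 1
~(p ↔ q) = ~1 = 0
((p ↔ p) ↔ (q → (p → p))) ↔ ~(p ↔ q) = 1 ↔ 0 = 0
No assignment yields a value below 0, so this is the minimum.

0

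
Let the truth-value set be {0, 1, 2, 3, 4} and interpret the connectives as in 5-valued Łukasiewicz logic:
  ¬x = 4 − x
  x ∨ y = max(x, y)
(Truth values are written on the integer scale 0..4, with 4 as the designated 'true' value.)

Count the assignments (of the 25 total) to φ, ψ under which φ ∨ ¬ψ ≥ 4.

value 4: 9 assignments (counts)
value 3: 7 assignments
value 2: 5 assignments
value 1: 3 assignments
value 0: 1 assignment
So 9 of the 25 assignments meet the threshold.

9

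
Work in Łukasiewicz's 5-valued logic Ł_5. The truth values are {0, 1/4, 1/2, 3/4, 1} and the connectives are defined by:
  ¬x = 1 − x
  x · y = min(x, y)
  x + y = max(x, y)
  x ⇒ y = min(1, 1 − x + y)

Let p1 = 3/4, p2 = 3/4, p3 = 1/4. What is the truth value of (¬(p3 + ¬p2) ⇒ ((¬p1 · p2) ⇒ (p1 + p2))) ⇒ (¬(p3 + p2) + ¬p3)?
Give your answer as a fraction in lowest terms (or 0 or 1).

3/4

¬p2 = ¬3/4 = 1/4
p3 + ¬p2 = 1/4 + 1/4 = 1/4
¬(p3 + ¬p2) = ¬1/4 = 3/4
¬p1 = ¬3/4 = 1/4
¬p1 · p2 = 1/4 · 3/4 = 1/4
p1 + p2 = 3/4 + 3/4 = 3/4
(¬p1 · p2) ⇒ (p1 + p2) = 1/4 ⇒ 3/4 = 1
¬(p3 + ¬p2) ⇒ ((¬p1 · p2) ⇒ (p1 + p2)) = 3/4 ⇒ 1 = 1
p3 + p2 = 1/4 + 3/4 = 3/4
¬(p3 + p2) = ¬3/4 = 1/4
¬p3 = ¬1/4 = 3/4
¬(p3 + p2) + ¬p3 = 1/4 + 3/4 = 3/4
(¬(p3 + ¬p2) ⇒ ((¬p1 · p2) ⇒ (p1 + p2))) ⇒ (¬(p3 + p2) + ¬p3) = 1 ⇒ 3/4 = 3/4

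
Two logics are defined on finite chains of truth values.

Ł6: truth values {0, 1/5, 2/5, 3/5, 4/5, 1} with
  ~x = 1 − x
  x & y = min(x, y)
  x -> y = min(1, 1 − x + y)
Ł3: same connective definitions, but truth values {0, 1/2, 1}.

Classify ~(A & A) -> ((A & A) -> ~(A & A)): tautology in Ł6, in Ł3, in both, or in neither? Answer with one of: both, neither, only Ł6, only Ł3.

both

In Ł6: every assignment gives 1 — tautology.
In Ł3: every assignment gives 1 — tautology.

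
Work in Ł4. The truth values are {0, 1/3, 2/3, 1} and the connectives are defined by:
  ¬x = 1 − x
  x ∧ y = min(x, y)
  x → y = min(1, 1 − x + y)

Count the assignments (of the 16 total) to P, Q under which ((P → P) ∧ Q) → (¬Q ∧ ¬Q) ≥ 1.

P = 0, Q = 0 ↦ 1  ≥
P = 0, Q = 1/3 ↦ 1  ≥
P = 0, Q = 2/3 ↦ 2/3  <
P = 0, Q = 1 ↦ 0  <
P = 1/3, Q = 0 ↦ 1  ≥
P = 1/3, Q = 1/3 ↦ 1  ≥
P = 1/3, Q = 2/3 ↦ 2/3  <
P = 1/3, Q = 1 ↦ 0  <
P = 2/3, Q = 0 ↦ 1  ≥
P = 2/3, Q = 1/3 ↦ 1  ≥
P = 2/3, Q = 2/3 ↦ 2/3  <
P = 2/3, Q = 1 ↦ 0  <
P = 1, Q = 0 ↦ 1  ≥
P = 1, Q = 1/3 ↦ 1  ≥
P = 1, Q = 2/3 ↦ 2/3  <
P = 1, Q = 1 ↦ 0  <
So 8 of the 16 assignments meet the threshold.

8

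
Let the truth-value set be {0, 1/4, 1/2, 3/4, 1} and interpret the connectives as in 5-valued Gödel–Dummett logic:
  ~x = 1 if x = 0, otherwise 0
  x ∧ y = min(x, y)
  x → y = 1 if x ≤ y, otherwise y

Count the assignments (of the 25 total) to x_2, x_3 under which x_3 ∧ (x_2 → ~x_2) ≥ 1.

value 1: 1 assignment (counts)
value 3/4: 1 assignment
value 1/2: 1 assignment
value 1/4: 1 assignment
value 0: 21 assignments
So 1 of the 25 assignments meets the threshold.

1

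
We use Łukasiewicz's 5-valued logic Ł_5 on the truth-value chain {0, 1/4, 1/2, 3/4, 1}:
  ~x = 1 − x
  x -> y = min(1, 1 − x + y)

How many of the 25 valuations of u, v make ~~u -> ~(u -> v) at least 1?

9

value 1: 9 assignments (counts)
value 3/4: 7 assignments
value 1/2: 5 assignments
value 1/4: 3 assignments
value 0: 1 assignment
So 9 of the 25 assignments meet the threshold.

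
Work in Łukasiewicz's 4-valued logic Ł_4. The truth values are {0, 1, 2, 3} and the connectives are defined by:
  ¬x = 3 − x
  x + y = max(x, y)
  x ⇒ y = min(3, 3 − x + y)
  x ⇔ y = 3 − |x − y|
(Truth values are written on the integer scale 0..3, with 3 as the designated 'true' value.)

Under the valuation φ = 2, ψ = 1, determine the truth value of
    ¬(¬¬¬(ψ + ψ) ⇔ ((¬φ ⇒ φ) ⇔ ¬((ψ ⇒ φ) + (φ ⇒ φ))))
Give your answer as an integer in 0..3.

ψ + ψ = 1 + 1 = 1
¬(ψ + ψ) = ¬1 = 2
¬¬(ψ + ψ) = ¬2 = 1
¬¬¬(ψ + ψ) = ¬1 = 2
¬φ = ¬2 = 1
¬φ ⇒ φ = 1 ⇒ 2 = 3
ψ ⇒ φ = 1 ⇒ 2 = 3
φ ⇒ φ = 2 ⇒ 2 = 3
(ψ ⇒ φ) + (φ ⇒ φ) = 3 + 3 = 3
¬((ψ ⇒ φ) + (φ ⇒ φ)) = ¬3 = 0
(¬φ ⇒ φ) ⇔ ¬((ψ ⇒ φ) + (φ ⇒ φ)) = 3 ⇔ 0 = 0
¬¬¬(ψ + ψ) ⇔ ((¬φ ⇒ φ) ⇔ ¬((ψ ⇒ φ) + (φ ⇒ φ))) = 2 ⇔ 0 = 1
¬(¬¬¬(ψ + ψ) ⇔ ((¬φ ⇒ φ) ⇔ ¬((ψ ⇒ φ) + (φ ⇒ φ)))) = ¬1 = 2

2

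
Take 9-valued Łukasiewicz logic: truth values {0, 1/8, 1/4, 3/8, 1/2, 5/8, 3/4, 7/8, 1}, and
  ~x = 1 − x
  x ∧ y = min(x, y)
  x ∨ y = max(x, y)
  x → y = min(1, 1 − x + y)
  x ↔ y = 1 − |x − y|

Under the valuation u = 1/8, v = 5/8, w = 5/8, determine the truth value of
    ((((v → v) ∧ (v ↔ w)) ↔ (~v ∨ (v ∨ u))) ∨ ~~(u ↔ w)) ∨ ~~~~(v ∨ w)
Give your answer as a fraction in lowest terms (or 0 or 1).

v → v = 5/8 → 5/8 = 1
v ↔ w = 5/8 ↔ 5/8 = 1
(v → v) ∧ (v ↔ w) = 1 ∧ 1 = 1
~v = ~5/8 = 3/8
v ∨ u = 5/8 ∨ 1/8 = 5/8
~v ∨ (v ∨ u) = 3/8 ∨ 5/8 = 5/8
((v → v) ∧ (v ↔ w)) ↔ (~v ∨ (v ∨ u)) = 1 ↔ 5/8 = 5/8
u ↔ w = 1/8 ↔ 5/8 = 1/2
~(u ↔ w) = ~1/2 = 1/2
~~(u ↔ w) = ~1/2 = 1/2
(((v → v) ∧ (v ↔ w)) ↔ (~v ∨ (v ∨ u))) ∨ ~~(u ↔ w) = 5/8 ∨ 1/2 = 5/8
v ∨ w = 5/8 ∨ 5/8 = 5/8
~(v ∨ w) = ~5/8 = 3/8
~~(v ∨ w) = ~3/8 = 5/8
~~~(v ∨ w) = ~5/8 = 3/8
~~~~(v ∨ w) = ~3/8 = 5/8
((((v → v) ∧ (v ↔ w)) ↔ (~v ∨ (v ∨ u))) ∨ ~~(u ↔ w)) ∨ ~~~~(v ∨ w) = 5/8 ∨ 5/8 = 5/8

5/8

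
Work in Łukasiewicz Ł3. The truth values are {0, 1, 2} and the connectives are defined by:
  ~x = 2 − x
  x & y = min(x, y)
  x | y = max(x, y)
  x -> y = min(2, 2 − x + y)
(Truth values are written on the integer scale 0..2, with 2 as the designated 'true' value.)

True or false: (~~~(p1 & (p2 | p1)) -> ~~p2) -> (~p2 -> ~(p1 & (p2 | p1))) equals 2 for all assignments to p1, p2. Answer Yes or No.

Counterexample: take p1 = 2, p2 = 0.
p2 | p1 = 0 | 2 = 2
p1 & (p2 | p1) = 2 & 2 = 2
~(p1 & (p2 | p1)) = ~2 = 0
~~(p1 & (p2 | p1)) = ~0 = 2
~~~(p1 & (p2 | p1)) = ~2 = 0
~p2 = ~0 = 2
~~p2 = ~2 = 0
~~~(p1 & (p2 | p1)) -> ~~p2 = 0 -> 0 = 2
~p2 = ~0 = 2
p2 | p1 = 0 | 2 = 2
p1 & (p2 | p1) = 2 & 2 = 2
~(p1 & (p2 | p1)) = ~2 = 0
~p2 -> ~(p1 & (p2 | p1)) = 2 -> 0 = 0
(~~~(p1 & (p2 | p1)) -> ~~p2) -> (~p2 -> ~(p1 & (p2 | p1))) = 2 -> 0 = 0
This gives 0 ≠ 2.

No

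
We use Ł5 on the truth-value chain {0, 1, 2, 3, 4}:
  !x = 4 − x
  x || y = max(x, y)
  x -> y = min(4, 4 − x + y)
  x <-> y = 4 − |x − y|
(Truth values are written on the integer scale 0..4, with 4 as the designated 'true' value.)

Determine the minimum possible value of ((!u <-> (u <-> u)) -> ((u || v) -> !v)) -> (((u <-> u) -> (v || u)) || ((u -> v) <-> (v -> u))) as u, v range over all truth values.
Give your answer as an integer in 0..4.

2

Take u = 0, v = 2:
!u = !0 = 4
u <-> u = 0 <-> 0 = 4
!u <-> (u <-> u) = 4 <-> 4 = 4
u || v = 0 || 2 = 2
!v = !2 = 2
(u || v) -> !v = 2 -> 2 = 4
(!u <-> (u <-> u)) -> ((u || v) -> !v) = 4 -> 4 = 4
u <-> u = 0 <-> 0 = 4
v || u = 2 || 0 = 2
(u <-> u) -> (v || u) = 4 -> 2 = 2
u -> v = 0 -> 2 = 4
v -> u = 2 -> 0 = 2
(u -> v) <-> (v -> u) = 4 <-> 2 = 2
((u <-> u) -> (v || u)) || ((u -> v) <-> (v -> u)) = 2 || 2 = 2
((!u <-> (u <-> u)) -> ((u || v) -> !v)) -> (((u <-> u) -> (v || u)) || ((u -> v) <-> (v -> u))) = 4 -> 2 = 2
No assignment yields a value below 2, so this is the minimum.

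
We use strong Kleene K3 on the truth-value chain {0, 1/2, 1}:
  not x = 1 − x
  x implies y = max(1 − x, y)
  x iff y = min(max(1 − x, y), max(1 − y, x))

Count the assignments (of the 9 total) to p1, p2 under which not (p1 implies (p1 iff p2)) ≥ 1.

1

p1 = 0, p2 = 0 ↦ 0  <
p1 = 0, p2 = 1/2 ↦ 0  <
p1 = 0, p2 = 1 ↦ 0  <
p1 = 1/2, p2 = 0 ↦ 1/2  <
p1 = 1/2, p2 = 1/2 ↦ 1/2  <
p1 = 1/2, p2 = 1 ↦ 1/2  <
p1 = 1, p2 = 0 ↦ 1  ≥
p1 = 1, p2 = 1/2 ↦ 1/2  <
p1 = 1, p2 = 1 ↦ 0  <
So 1 of the 9 assignments meets the threshold.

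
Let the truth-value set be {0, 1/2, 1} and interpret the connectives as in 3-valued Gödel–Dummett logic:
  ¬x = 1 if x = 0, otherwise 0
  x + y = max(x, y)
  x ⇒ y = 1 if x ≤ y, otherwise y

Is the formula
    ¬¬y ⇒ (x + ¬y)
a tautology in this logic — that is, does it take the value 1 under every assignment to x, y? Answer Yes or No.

No

Counterexample: take x = 0, y = 1/2.
¬y = ¬1/2 = 0
¬¬y = ¬0 = 1
¬y = ¬1/2 = 0
x + ¬y = 0 + 0 = 0
¬¬y ⇒ (x + ¬y) = 1 ⇒ 0 = 0
This gives 0 ≠ 1.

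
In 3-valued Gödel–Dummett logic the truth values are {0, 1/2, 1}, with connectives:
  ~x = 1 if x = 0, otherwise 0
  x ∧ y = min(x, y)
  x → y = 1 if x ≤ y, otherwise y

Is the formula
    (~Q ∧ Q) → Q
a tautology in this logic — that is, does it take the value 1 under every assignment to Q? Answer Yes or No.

Yes

Q = 0 ↦ 1
Q = 1/2 ↦ 1
Q = 1 ↦ 1
Every assignment gives a value ≥ 1.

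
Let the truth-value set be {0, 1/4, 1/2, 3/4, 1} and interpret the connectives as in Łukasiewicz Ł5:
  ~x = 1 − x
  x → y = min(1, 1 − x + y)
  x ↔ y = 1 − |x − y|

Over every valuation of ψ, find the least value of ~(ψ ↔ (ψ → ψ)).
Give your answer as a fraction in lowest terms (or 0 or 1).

0

Take ψ = 1:
ψ → ψ = 1 → 1 = 1
ψ ↔ (ψ → ψ) = 1 ↔ 1 = 1
~(ψ ↔ (ψ → ψ)) = ~1 = 0
No assignment yields a value below 0, so this is the minimum.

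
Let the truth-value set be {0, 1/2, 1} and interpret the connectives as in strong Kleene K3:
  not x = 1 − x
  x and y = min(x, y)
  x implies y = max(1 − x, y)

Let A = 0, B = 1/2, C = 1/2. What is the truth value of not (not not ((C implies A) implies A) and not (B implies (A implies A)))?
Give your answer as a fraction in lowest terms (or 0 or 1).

1

C implies A = 1/2 implies 0 = 1/2
(C implies A) implies A = 1/2 implies 0 = 1/2
not ((C implies A) implies A) = not 1/2 = 1/2
not not ((C implies A) implies A) = not 1/2 = 1/2
A implies A = 0 implies 0 = 1
B implies (A implies A) = 1/2 implies 1 = 1
not (B implies (A implies A)) = not 1 = 0
not not ((C implies A) implies A) and not (B implies (A implies A)) = 1/2 and 0 = 0
not (not not ((C implies A) implies A) and not (B implies (A implies A))) = not 0 = 1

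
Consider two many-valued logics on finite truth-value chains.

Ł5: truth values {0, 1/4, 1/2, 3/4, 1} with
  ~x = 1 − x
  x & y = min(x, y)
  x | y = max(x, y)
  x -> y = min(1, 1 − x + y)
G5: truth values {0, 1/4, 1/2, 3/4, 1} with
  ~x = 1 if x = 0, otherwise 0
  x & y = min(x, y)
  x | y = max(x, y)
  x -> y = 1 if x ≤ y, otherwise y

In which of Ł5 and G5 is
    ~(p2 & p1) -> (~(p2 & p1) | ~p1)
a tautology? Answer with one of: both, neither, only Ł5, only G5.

both

In Ł5: every assignment gives 1 — tautology.
In G5: every assignment gives 1 — tautology.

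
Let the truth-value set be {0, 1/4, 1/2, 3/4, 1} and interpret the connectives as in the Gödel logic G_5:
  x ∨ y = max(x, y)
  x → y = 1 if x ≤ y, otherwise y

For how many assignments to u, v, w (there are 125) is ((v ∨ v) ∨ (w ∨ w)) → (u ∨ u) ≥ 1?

value 1: 55 assignments (counts)
value 3/4: 9 assignments
value 1/2: 16 assignments
value 1/4: 21 assignments
value 0: 24 assignments
So 55 of the 125 assignments meet the threshold.

55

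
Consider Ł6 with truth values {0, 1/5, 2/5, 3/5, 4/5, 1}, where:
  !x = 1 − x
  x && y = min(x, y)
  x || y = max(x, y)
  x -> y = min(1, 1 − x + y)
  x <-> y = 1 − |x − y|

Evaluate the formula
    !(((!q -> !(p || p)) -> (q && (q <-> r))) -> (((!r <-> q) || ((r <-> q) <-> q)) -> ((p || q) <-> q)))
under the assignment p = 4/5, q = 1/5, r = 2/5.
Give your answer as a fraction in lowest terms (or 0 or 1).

!q = !1/5 = 4/5
p || p = 4/5 || 4/5 = 4/5
!(p || p) = !4/5 = 1/5
!q -> !(p || p) = 4/5 -> 1/5 = 2/5
q <-> r = 1/5 <-> 2/5 = 4/5
q && (q <-> r) = 1/5 && 4/5 = 1/5
(!q -> !(p || p)) -> (q && (q <-> r)) = 2/5 -> 1/5 = 4/5
!r = !2/5 = 3/5
!r <-> q = 3/5 <-> 1/5 = 3/5
r <-> q = 2/5 <-> 1/5 = 4/5
(r <-> q) <-> q = 4/5 <-> 1/5 = 2/5
(!r <-> q) || ((r <-> q) <-> q) = 3/5 || 2/5 = 3/5
p || q = 4/5 || 1/5 = 4/5
(p || q) <-> q = 4/5 <-> 1/5 = 2/5
((!r <-> q) || ((r <-> q) <-> q)) -> ((p || q) <-> q) = 3/5 -> 2/5 = 4/5
((!q -> !(p || p)) -> (q && (q <-> r))) -> (((!r <-> q) || ((r <-> q) <-> q)) -> ((p || q) <-> q)) = 4/5 -> 4/5 = 1
!(((!q -> !(p || p)) -> (q && (q <-> r))) -> (((!r <-> q) || ((r <-> q) <-> q)) -> ((p || q) <-> q))) = !1 = 0

0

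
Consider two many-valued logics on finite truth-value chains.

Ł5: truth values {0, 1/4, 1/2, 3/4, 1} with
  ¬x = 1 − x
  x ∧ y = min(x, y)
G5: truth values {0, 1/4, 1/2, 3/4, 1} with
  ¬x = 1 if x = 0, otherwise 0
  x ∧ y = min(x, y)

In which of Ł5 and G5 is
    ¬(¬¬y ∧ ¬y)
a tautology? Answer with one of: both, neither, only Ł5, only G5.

In Ł5: at y = 1/4 the value is 3/4 — not a tautology.
In G5: every assignment gives 1 — tautology.

only G5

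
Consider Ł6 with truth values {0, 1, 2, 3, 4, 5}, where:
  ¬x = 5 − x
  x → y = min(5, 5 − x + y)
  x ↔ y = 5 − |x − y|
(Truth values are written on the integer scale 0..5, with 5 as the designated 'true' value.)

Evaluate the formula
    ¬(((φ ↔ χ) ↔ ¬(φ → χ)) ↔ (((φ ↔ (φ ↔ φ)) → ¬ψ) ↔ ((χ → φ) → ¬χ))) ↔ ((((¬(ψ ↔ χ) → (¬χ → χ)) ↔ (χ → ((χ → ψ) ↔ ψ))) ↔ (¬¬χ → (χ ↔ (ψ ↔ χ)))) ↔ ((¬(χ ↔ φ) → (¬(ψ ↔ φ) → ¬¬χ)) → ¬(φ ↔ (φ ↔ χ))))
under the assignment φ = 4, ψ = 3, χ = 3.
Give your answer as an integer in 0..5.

3

φ ↔ χ = 4 ↔ 3 = 4
φ → χ = 4 → 3 = 4
¬(φ → χ) = ¬4 = 1
(φ ↔ χ) ↔ ¬(φ → χ) = 4 ↔ 1 = 2
φ ↔ φ = 4 ↔ 4 = 5
φ ↔ (φ ↔ φ) = 4 ↔ 5 = 4
¬ψ = ¬3 = 2
(φ ↔ (φ ↔ φ)) → ¬ψ = 4 → 2 = 3
χ → φ = 3 → 4 = 5
¬χ = ¬3 = 2
(χ → φ) → ¬χ = 5 → 2 = 2
((φ ↔ (φ ↔ φ)) → ¬ψ) ↔ ((χ → φ) → ¬χ) = 3 ↔ 2 = 4
((φ ↔ χ) ↔ ¬(φ → χ)) ↔ (((φ ↔ (φ ↔ φ)) → ¬ψ) ↔ ((χ → φ) → ¬χ)) = 2 ↔ 4 = 3
¬(((φ ↔ χ) ↔ ¬(φ → χ)) ↔ (((φ ↔ (φ ↔ φ)) → ¬ψ) ↔ ((χ → φ) → ¬χ))) = ¬3 = 2
ψ ↔ χ = 3 ↔ 3 = 5
¬(ψ ↔ χ) = ¬5 = 0
¬χ = ¬3 = 2
¬χ → χ = 2 → 3 = 5
¬(ψ ↔ χ) → (¬χ → χ) = 0 → 5 = 5
χ → ψ = 3 → 3 = 5
(χ → ψ) ↔ ψ = 5 ↔ 3 = 3
χ → ((χ → ψ) ↔ ψ) = 3 → 3 = 5
(¬(ψ ↔ χ) → (¬χ → χ)) ↔ (χ → ((χ → ψ) ↔ ψ)) = 5 ↔ 5 = 5
¬χ = ¬3 = 2
¬¬χ = ¬2 = 3
ψ ↔ χ = 3 ↔ 3 = 5
χ ↔ (ψ ↔ χ) = 3 ↔ 5 = 3
¬¬χ → (χ ↔ (ψ ↔ χ)) = 3 → 3 = 5
((¬(ψ ↔ χ) → (¬χ → χ)) ↔ (χ → ((χ → ψ) ↔ ψ))) ↔ (¬¬χ → (χ ↔ (ψ ↔ χ))) = 5 ↔ 5 = 5
χ ↔ φ = 3 ↔ 4 = 4
¬(χ ↔ φ) = ¬4 = 1
ψ ↔ φ = 3 ↔ 4 = 4
¬(ψ ↔ φ) = ¬4 = 1
¬χ = ¬3 = 2
¬¬χ = ¬2 = 3
¬(ψ ↔ φ) → ¬¬χ = 1 → 3 = 5
¬(χ ↔ φ) → (¬(ψ ↔ φ) → ¬¬χ) = 1 → 5 = 5
φ ↔ χ = 4 ↔ 3 = 4
φ ↔ (φ ↔ χ) = 4 ↔ 4 = 5
¬(φ ↔ (φ ↔ χ)) = ¬5 = 0
(¬(χ ↔ φ) → (¬(ψ ↔ φ) → ¬¬χ)) → ¬(φ ↔ (φ ↔ χ)) = 5 → 0 = 0
(((¬(ψ ↔ χ) → (¬χ → χ)) ↔ (χ → ((χ → ψ) ↔ ψ))) ↔ (¬¬χ → (χ ↔ (ψ ↔ χ)))) ↔ ((¬(χ ↔ φ) → (¬(ψ ↔ φ) → ¬¬χ)) → ¬(φ ↔ (φ ↔ χ))) = 5 ↔ 0 = 0
¬(((φ ↔ χ) ↔ ¬(φ → χ)) ↔ (((φ ↔ (φ ↔ φ)) → ¬ψ) ↔ ((χ → φ) → ¬χ))) ↔ ((((¬(ψ ↔ χ) → (¬χ → χ)) ↔ (χ → ((χ → ψ) ↔ ψ))) ↔ (¬¬χ → (χ ↔ (ψ ↔ χ)))) ↔ ((¬(χ ↔ φ) → (¬(ψ ↔ φ) → ¬¬χ)) → ¬(φ ↔ (φ ↔ χ)))) = 2 ↔ 0 = 3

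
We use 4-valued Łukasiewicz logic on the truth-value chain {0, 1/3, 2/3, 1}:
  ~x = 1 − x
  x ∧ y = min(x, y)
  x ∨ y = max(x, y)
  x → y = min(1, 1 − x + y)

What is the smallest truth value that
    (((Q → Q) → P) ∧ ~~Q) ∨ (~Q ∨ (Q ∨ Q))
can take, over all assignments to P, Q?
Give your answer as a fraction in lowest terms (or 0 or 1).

2/3

Take P = 0, Q = 1/3:
Q → Q = 1/3 → 1/3 = 1
(Q → Q) → P = 1 → 0 = 0
~Q = ~1/3 = 2/3
~~Q = ~2/3 = 1/3
((Q → Q) → P) ∧ ~~Q = 0 ∧ 1/3 = 0
~Q = ~1/3 = 2/3
Q ∨ Q = 1/3 ∨ 1/3 = 1/3
~Q ∨ (Q ∨ Q) = 2/3 ∨ 1/3 = 2/3
(((Q → Q) → P) ∧ ~~Q) ∨ (~Q ∨ (Q ∨ Q)) = 0 ∨ 2/3 = 2/3
No assignment yields a value below 2/3, so this is the minimum.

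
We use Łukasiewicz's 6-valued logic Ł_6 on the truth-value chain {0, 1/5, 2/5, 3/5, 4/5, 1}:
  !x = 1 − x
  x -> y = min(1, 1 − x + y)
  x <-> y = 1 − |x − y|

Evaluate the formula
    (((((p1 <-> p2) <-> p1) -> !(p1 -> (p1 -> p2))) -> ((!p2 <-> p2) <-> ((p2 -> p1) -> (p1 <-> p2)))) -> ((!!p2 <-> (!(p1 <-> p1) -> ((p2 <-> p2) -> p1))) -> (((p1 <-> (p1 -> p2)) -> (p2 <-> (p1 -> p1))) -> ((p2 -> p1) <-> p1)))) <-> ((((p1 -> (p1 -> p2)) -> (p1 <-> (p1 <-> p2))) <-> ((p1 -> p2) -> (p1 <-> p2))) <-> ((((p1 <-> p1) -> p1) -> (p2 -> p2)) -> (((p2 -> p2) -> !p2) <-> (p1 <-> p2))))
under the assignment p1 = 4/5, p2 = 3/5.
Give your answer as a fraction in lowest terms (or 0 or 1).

p1 <-> p2 = 4/5 <-> 3/5 = 4/5
(p1 <-> p2) <-> p1 = 4/5 <-> 4/5 = 1
p1 -> p2 = 4/5 -> 3/5 = 4/5
p1 -> (p1 -> p2) = 4/5 -> 4/5 = 1
!(p1 -> (p1 -> p2)) = !1 = 0
((p1 <-> p2) <-> p1) -> !(p1 -> (p1 -> p2)) = 1 -> 0 = 0
!p2 = !3/5 = 2/5
!p2 <-> p2 = 2/5 <-> 3/5 = 4/5
p2 -> p1 = 3/5 -> 4/5 = 1
p1 <-> p2 = 4/5 <-> 3/5 = 4/5
(p2 -> p1) -> (p1 <-> p2) = 1 -> 4/5 = 4/5
(!p2 <-> p2) <-> ((p2 -> p1) -> (p1 <-> p2)) = 4/5 <-> 4/5 = 1
(((p1 <-> p2) <-> p1) -> !(p1 -> (p1 -> p2))) -> ((!p2 <-> p2) <-> ((p2 -> p1) -> (p1 <-> p2))) = 0 -> 1 = 1
!p2 = !3/5 = 2/5
!!p2 = !2/5 = 3/5
p1 <-> p1 = 4/5 <-> 4/5 = 1
!(p1 <-> p1) = !1 = 0
p2 <-> p2 = 3/5 <-> 3/5 = 1
(p2 <-> p2) -> p1 = 1 -> 4/5 = 4/5
!(p1 <-> p1) -> ((p2 <-> p2) -> p1) = 0 -> 4/5 = 1
!!p2 <-> (!(p1 <-> p1) -> ((p2 <-> p2) -> p1)) = 3/5 <-> 1 = 3/5
p1 -> p2 = 4/5 -> 3/5 = 4/5
p1 <-> (p1 -> p2) = 4/5 <-> 4/5 = 1
p1 -> p1 = 4/5 -> 4/5 = 1
p2 <-> (p1 -> p1) = 3/5 <-> 1 = 3/5
(p1 <-> (p1 -> p2)) -> (p2 <-> (p1 -> p1)) = 1 -> 3/5 = 3/5
p2 -> p1 = 3/5 -> 4/5 = 1
(p2 -> p1) <-> p1 = 1 <-> 4/5 = 4/5
((p1 <-> (p1 -> p2)) -> (p2 <-> (p1 -> p1))) -> ((p2 -> p1) <-> p1) = 3/5 -> 4/5 = 1
(!!p2 <-> (!(p1 <-> p1) -> ((p2 <-> p2) -> p1))) -> (((p1 <-> (p1 -> p2)) -> (p2 <-> (p1 -> p1))) -> ((p2 -> p1) <-> p1)) = 3/5 -> 1 = 1
((((p1 <-> p2) <-> p1) -> !(p1 -> (p1 -> p2))) -> ((!p2 <-> p2) <-> ((p2 -> p1) -> (p1 <-> p2)))) -> ((!!p2 <-> (!(p1 <-> p1) -> ((p2 <-> p2) -> p1))) -> (((p1 <-> (p1 -> p2)) -> (p2 <-> (p1 -> p1))) -> ((p2 -> p1) <-> p1))) = 1 -> 1 = 1
p1 -> p2 = 4/5 -> 3/5 = 4/5
p1 -> (p1 -> p2) = 4/5 -> 4/5 = 1
p1 <-> p2 = 4/5 <-> 3/5 = 4/5
p1 <-> (p1 <-> p2) = 4/5 <-> 4/5 = 1
(p1 -> (p1 -> p2)) -> (p1 <-> (p1 <-> p2)) = 1 -> 1 = 1
p1 -> p2 = 4/5 -> 3/5 = 4/5
p1 <-> p2 = 4/5 <-> 3/5 = 4/5
(p1 -> p2) -> (p1 <-> p2) = 4/5 -> 4/5 = 1
((p1 -> (p1 -> p2)) -> (p1 <-> (p1 <-> p2))) <-> ((p1 -> p2) -> (p1 <-> p2)) = 1 <-> 1 = 1
p1 <-> p1 = 4/5 <-> 4/5 = 1
(p1 <-> p1) -> p1 = 1 -> 4/5 = 4/5
p2 -> p2 = 3/5 -> 3/5 = 1
((p1 <-> p1) -> p1) -> (p2 -> p2) = 4/5 -> 1 = 1
p2 -> p2 = 3/5 -> 3/5 = 1
!p2 = !3/5 = 2/5
(p2 -> p2) -> !p2 = 1 -> 2/5 = 2/5
p1 <-> p2 = 4/5 <-> 3/5 = 4/5
((p2 -> p2) -> !p2) <-> (p1 <-> p2) = 2/5 <-> 4/5 = 3/5
(((p1 <-> p1) -> p1) -> (p2 -> p2)) -> (((p2 -> p2) -> !p2) <-> (p1 <-> p2)) = 1 -> 3/5 = 3/5
(((p1 -> (p1 -> p2)) -> (p1 <-> (p1 <-> p2))) <-> ((p1 -> p2) -> (p1 <-> p2))) <-> ((((p1 <-> p1) -> p1) -> (p2 -> p2)) -> (((p2 -> p2) -> !p2) <-> (p1 <-> p2))) = 1 <-> 3/5 = 3/5
(((((p1 <-> p2) <-> p1) -> !(p1 -> (p1 -> p2))) -> ((!p2 <-> p2) <-> ((p2 -> p1) -> (p1 <-> p2)))) -> ((!!p2 <-> (!(p1 <-> p1) -> ((p2 <-> p2) -> p1))) -> (((p1 <-> (p1 -> p2)) -> (p2 <-> (p1 -> p1))) -> ((p2 -> p1) <-> p1)))) <-> ((((p1 -> (p1 -> p2)) -> (p1 <-> (p1 <-> p2))) <-> ((p1 -> p2) -> (p1 <-> p2))) <-> ((((p1 <-> p1) -> p1) -> (p2 -> p2)) -> (((p2 -> p2) -> !p2) <-> (p1 <-> p2)))) = 1 <-> 3/5 = 3/5

3/5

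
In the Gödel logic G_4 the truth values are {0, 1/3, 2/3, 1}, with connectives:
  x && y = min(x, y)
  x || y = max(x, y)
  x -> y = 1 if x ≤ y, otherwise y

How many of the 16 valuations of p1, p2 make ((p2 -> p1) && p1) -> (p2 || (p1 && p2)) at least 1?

p1 = 0, p2 = 0 ↦ 1  ≥
p1 = 0, p2 = 1/3 ↦ 1  ≥
p1 = 0, p2 = 2/3 ↦ 1  ≥
p1 = 0, p2 = 1 ↦ 1  ≥
p1 = 1/3, p2 = 0 ↦ 0  <
p1 = 1/3, p2 = 1/3 ↦ 1  ≥
p1 = 1/3, p2 = 2/3 ↦ 1  ≥
p1 = 1/3, p2 = 1 ↦ 1  ≥
p1 = 2/3, p2 = 0 ↦ 0  <
p1 = 2/3, p2 = 1/3 ↦ 1/3  <
p1 = 2/3, p2 = 2/3 ↦ 1  ≥
p1 = 2/3, p2 = 1 ↦ 1  ≥
p1 = 1, p2 = 0 ↦ 0  <
p1 = 1, p2 = 1/3 ↦ 1/3  <
p1 = 1, p2 = 2/3 ↦ 2/3  <
p1 = 1, p2 = 1 ↦ 1  ≥
So 10 of the 16 assignments meet the threshold.

10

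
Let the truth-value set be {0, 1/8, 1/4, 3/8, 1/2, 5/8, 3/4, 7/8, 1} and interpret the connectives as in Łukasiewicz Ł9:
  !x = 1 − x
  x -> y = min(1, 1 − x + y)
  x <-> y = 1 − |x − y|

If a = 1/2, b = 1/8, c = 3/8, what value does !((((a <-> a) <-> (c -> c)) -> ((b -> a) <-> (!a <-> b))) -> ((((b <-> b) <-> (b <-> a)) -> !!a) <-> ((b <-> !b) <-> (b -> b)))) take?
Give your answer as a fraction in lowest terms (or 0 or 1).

a <-> a = 1/2 <-> 1/2 = 1
c -> c = 3/8 -> 3/8 = 1
(a <-> a) <-> (c -> c) = 1 <-> 1 = 1
b -> a = 1/8 -> 1/2 = 1
!a = !1/2 = 1/2
!a <-> b = 1/2 <-> 1/8 = 5/8
(b -> a) <-> (!a <-> b) = 1 <-> 5/8 = 5/8
((a <-> a) <-> (c -> c)) -> ((b -> a) <-> (!a <-> b)) = 1 -> 5/8 = 5/8
b <-> b = 1/8 <-> 1/8 = 1
b <-> a = 1/8 <-> 1/2 = 5/8
(b <-> b) <-> (b <-> a) = 1 <-> 5/8 = 5/8
!a = !1/2 = 1/2
!!a = !1/2 = 1/2
((b <-> b) <-> (b <-> a)) -> !!a = 5/8 -> 1/2 = 7/8
!b = !1/8 = 7/8
b <-> !b = 1/8 <-> 7/8 = 1/4
b -> b = 1/8 -> 1/8 = 1
(b <-> !b) <-> (b -> b) = 1/4 <-> 1 = 1/4
(((b <-> b) <-> (b <-> a)) -> !!a) <-> ((b <-> !b) <-> (b -> b)) = 7/8 <-> 1/4 = 3/8
(((a <-> a) <-> (c -> c)) -> ((b -> a) <-> (!a <-> b))) -> ((((b <-> b) <-> (b <-> a)) -> !!a) <-> ((b <-> !b) <-> (b -> b))) = 5/8 -> 3/8 = 3/4
!((((a <-> a) <-> (c -> c)) -> ((b -> a) <-> (!a <-> b))) -> ((((b <-> b) <-> (b <-> a)) -> !!a) <-> ((b <-> !b) <-> (b -> b)))) = !3/4 = 1/4

1/4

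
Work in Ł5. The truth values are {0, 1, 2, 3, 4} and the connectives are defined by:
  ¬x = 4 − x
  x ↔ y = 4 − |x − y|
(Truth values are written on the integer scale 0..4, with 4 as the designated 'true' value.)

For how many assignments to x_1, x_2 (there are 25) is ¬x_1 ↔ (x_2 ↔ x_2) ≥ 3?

10

value 4: 5 assignments (counts)
value 3: 5 assignments (counts)
value 2: 5 assignments
value 1: 5 assignments
value 0: 5 assignments
So 10 of the 25 assignments meet the threshold.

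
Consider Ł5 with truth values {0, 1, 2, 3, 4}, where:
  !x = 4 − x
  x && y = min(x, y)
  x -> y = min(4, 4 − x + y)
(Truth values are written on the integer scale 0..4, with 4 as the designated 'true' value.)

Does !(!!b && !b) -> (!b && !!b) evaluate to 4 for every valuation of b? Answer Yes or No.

Counterexample: take b = 0.
!b = !0 = 4
!!b = !4 = 0
!b = !0 = 4
!!b && !b = 0 && 4 = 0
!(!!b && !b) = !0 = 4
!b && !!b = 4 && 0 = 0
!(!!b && !b) -> (!b && !!b) = 4 -> 0 = 0
This gives 0 ≠ 4.

No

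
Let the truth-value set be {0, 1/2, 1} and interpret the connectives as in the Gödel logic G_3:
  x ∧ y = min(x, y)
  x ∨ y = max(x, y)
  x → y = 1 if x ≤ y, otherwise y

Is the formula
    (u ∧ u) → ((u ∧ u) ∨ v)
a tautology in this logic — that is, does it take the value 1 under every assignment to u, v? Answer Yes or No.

u = 0, v = 0 ↦ 1
u = 0, v = 1/2 ↦ 1
u = 0, v = 1 ↦ 1
u = 1/2, v = 0 ↦ 1
u = 1/2, v = 1/2 ↦ 1
u = 1/2, v = 1 ↦ 1
u = 1, v = 0 ↦ 1
u = 1, v = 1/2 ↦ 1
u = 1, v = 1 ↦ 1
Every assignment gives a value ≥ 1.

Yes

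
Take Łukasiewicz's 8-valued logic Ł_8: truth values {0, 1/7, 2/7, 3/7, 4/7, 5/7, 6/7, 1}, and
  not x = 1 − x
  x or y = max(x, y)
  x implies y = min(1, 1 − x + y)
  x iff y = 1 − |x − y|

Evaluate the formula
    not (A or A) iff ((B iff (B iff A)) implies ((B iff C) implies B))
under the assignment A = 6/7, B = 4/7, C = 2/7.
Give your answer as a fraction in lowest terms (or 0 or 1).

1/7

A or A = 6/7 or 6/7 = 6/7
not (A or A) = not 6/7 = 1/7
B iff A = 4/7 iff 6/7 = 5/7
B iff (B iff A) = 4/7 iff 5/7 = 6/7
B iff C = 4/7 iff 2/7 = 5/7
(B iff C) implies B = 5/7 implies 4/7 = 6/7
(B iff (B iff A)) implies ((B iff C) implies B) = 6/7 implies 6/7 = 1
not (A or A) iff ((B iff (B iff A)) implies ((B iff C) implies B)) = 1/7 iff 1 = 1/7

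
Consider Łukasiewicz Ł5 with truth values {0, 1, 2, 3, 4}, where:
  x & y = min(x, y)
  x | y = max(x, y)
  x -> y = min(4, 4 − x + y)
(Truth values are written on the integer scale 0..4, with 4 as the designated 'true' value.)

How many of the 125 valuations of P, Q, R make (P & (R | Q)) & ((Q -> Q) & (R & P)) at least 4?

value 4: 5 assignments (counts)
value 3: 15 assignments
value 2: 25 assignments
value 1: 35 assignments
value 0: 45 assignments
So 5 of the 125 assignments meet the threshold.

5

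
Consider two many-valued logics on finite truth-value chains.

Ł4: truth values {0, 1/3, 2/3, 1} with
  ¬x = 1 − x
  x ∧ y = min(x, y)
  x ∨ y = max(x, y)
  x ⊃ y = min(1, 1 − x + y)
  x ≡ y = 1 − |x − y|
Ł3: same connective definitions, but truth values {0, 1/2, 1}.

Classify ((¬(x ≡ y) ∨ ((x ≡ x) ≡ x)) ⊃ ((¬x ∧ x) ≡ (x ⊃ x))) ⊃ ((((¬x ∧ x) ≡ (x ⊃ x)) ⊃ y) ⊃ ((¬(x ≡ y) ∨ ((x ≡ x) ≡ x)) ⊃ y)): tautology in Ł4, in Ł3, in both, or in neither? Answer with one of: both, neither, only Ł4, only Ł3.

both

In Ł4: every assignment gives 1 — tautology.
In Ł3: every assignment gives 1 — tautology.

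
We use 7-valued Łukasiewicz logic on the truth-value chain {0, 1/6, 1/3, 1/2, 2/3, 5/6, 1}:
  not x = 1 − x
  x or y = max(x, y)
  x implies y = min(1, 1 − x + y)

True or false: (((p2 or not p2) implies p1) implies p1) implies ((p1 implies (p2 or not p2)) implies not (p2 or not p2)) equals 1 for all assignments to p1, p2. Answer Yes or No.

No

Counterexample: take p1 = 0, p2 = 0.
not p2 = not 0 = 1
p2 or not p2 = 0 or 1 = 1
(p2 or not p2) implies p1 = 1 implies 0 = 0
((p2 or not p2) implies p1) implies p1 = 0 implies 0 = 1
not p2 = not 0 = 1
p2 or not p2 = 0 or 1 = 1
p1 implies (p2 or not p2) = 0 implies 1 = 1
not (p2 or not p2) = not 1 = 0
(p1 implies (p2 or not p2)) implies not (p2 or not p2) = 1 implies 0 = 0
(((p2 or not p2) implies p1) implies p1) implies ((p1 implies (p2 or not p2)) implies not (p2 or not p2)) = 1 implies 0 = 0
This gives 0 ≠ 1.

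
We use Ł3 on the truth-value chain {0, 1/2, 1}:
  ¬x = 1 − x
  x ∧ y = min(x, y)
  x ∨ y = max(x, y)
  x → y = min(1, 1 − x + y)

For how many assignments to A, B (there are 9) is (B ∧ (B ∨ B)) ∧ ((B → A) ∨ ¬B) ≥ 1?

A = 0, B = 0 ↦ 0  <
A = 0, B = 1/2 ↦ 1/2  <
A = 0, B = 1 ↦ 0  <
A = 1/2, B = 0 ↦ 0  <
A = 1/2, B = 1/2 ↦ 1/2  <
A = 1/2, B = 1 ↦ 1/2  <
A = 1, B = 0 ↦ 0  <
A = 1, B = 1/2 ↦ 1/2  <
A = 1, B = 1 ↦ 1  ≥
So 1 of the 9 assignments meets the threshold.

1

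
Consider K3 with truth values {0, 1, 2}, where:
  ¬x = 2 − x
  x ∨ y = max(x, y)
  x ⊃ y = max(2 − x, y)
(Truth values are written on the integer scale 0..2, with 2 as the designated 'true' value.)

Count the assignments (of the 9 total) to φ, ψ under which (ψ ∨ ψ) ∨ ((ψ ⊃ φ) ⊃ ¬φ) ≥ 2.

5

φ = 0, ψ = 0 ↦ 2  ≥
φ = 0, ψ = 1 ↦ 2  ≥
φ = 0, ψ = 2 ↦ 2  ≥
φ = 1, ψ = 0 ↦ 1  <
φ = 1, ψ = 1 ↦ 1  <
φ = 1, ψ = 2 ↦ 2  ≥
φ = 2, ψ = 0 ↦ 0  <
φ = 2, ψ = 1 ↦ 1  <
φ = 2, ψ = 2 ↦ 2  ≥
So 5 of the 9 assignments meet the threshold.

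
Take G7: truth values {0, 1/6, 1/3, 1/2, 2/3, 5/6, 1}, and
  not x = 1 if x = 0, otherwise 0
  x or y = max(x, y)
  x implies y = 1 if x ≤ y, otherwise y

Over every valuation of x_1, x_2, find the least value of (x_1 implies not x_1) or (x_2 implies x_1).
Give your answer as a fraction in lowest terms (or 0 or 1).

Take x_1 = 1/6, x_2 = 1/3:
not x_1 = not 1/6 = 0
x_1 implies not x_1 = 1/6 implies 0 = 0
x_2 implies x_1 = 1/3 implies 1/6 = 1/6
(x_1 implies not x_1) or (x_2 implies x_1) = 0 or 1/6 = 1/6
No assignment yields a value below 1/6, so this is the minimum.

1/6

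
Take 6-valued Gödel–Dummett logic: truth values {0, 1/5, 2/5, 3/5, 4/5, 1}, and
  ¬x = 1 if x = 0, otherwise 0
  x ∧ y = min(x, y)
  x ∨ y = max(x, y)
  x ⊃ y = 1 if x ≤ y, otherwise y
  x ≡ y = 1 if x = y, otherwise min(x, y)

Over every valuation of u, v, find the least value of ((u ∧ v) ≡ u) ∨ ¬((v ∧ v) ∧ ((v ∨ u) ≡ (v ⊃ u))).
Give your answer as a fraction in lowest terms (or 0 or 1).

1/5

Take u = 2/5, v = 1/5:
u ∧ v = 2/5 ∧ 1/5 = 1/5
(u ∧ v) ≡ u = 1/5 ≡ 2/5 = 1/5
v ∧ v = 1/5 ∧ 1/5 = 1/5
v ∨ u = 1/5 ∨ 2/5 = 2/5
v ⊃ u = 1/5 ⊃ 2/5 = 1
(v ∨ u) ≡ (v ⊃ u) = 2/5 ≡ 1 = 2/5
(v ∧ v) ∧ ((v ∨ u) ≡ (v ⊃ u)) = 1/5 ∧ 2/5 = 1/5
¬((v ∧ v) ∧ ((v ∨ u) ≡ (v ⊃ u))) = ¬1/5 = 0
((u ∧ v) ≡ u) ∨ ¬((v ∧ v) ∧ ((v ∨ u) ≡ (v ⊃ u))) = 1/5 ∨ 0 = 1/5
No assignment yields a value below 1/5, so this is the minimum.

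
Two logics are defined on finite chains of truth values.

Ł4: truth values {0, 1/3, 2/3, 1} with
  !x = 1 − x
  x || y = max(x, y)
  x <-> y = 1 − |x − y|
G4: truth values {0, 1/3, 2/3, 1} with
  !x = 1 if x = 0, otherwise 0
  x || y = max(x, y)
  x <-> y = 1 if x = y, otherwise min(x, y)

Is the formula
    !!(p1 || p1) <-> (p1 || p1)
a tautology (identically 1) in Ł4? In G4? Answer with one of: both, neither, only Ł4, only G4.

only Ł4

In Ł4: every assignment gives 1 — tautology.
In G4: at p1 = 1/3 the value is 1/3 — not a tautology.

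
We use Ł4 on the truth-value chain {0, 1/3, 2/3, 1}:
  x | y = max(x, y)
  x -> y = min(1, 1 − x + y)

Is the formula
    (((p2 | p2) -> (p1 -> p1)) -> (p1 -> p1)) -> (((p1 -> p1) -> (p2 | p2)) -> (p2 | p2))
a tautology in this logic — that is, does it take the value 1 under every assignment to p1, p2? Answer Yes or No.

Yes

p1 = 0, p2 = 0 ↦ 1
p1 = 0, p2 = 1/3 ↦ 1
p1 = 0, p2 = 2/3 ↦ 1
p1 = 0, p2 = 1 ↦ 1
p1 = 1/3, p2 = 0 ↦ 1
p1 = 1/3, p2 = 1/3 ↦ 1
p1 = 1/3, p2 = 2/3 ↦ 1
p1 = 1/3, p2 = 1 ↦ 1
p1 = 2/3, p2 = 0 ↦ 1
p1 = 2/3, p2 = 1/3 ↦ 1
p1 = 2/3, p2 = 2/3 ↦ 1
p1 = 2/3, p2 = 1 ↦ 1
p1 = 1, p2 = 0 ↦ 1
p1 = 1, p2 = 1/3 ↦ 1
p1 = 1, p2 = 2/3 ↦ 1
p1 = 1, p2 = 1 ↦ 1
Every assignment gives a value ≥ 1.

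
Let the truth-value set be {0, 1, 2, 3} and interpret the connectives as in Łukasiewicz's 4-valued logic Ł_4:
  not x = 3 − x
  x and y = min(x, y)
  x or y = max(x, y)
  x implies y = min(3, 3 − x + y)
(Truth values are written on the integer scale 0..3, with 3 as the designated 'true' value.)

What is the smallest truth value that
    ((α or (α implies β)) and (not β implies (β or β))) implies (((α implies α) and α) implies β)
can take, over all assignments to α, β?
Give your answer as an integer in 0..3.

Take α = 3, β = 1:
α implies β = 3 implies 1 = 1
α or (α implies β) = 3 or 1 = 3
not β = not 1 = 2
β or β = 1 or 1 = 1
not β implies (β or β) = 2 implies 1 = 2
(α or (α implies β)) and (not β implies (β or β)) = 3 and 2 = 2
α implies α = 3 implies 3 = 3
(α implies α) and α = 3 and 3 = 3
((α implies α) and α) implies β = 3 implies 1 = 1
((α or (α implies β)) and (not β implies (β or β))) implies (((α implies α) and α) implies β) = 2 implies 1 = 2
No assignment yields a value below 2, so this is the minimum.

2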